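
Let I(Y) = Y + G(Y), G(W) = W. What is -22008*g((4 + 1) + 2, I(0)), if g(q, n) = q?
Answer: -154056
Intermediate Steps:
I(Y) = 2*Y (I(Y) = Y + Y = 2*Y)
-22008*g((4 + 1) + 2, I(0)) = -22008*((4 + 1) + 2) = -22008*(5 + 2) = -22008*7 = -154056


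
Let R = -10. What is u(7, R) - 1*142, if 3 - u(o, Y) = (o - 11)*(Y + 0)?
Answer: -179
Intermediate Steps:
u(o, Y) = 3 - Y*(-11 + o) (u(o, Y) = 3 - (o - 11)*(Y + 0) = 3 - (-11 + o)*Y = 3 - Y*(-11 + o))
u(7, R) - 1*142 = (3 + 11*(-10) - 1*(-10)*7) - 1*142 = (3 - 110 + 70) - 142 = -37 - 142 = -179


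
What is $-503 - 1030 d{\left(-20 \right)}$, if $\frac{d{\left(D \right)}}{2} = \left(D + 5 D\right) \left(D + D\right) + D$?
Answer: $-9847303$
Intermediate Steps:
$d{\left(D \right)} = 2 D + 24 D^{2}$ ($d{\left(D \right)} = 2 \left(\left(D + 5 D\right) \left(D + D\right) + D\right) = 2 \left(6 D 2 D + D\right) = 2 \left(12 D^{2} + D\right) = 2 \left(D + 12 D^{2}\right) = 2 D + 24 D^{2}$)
$-503 - 1030 d{\left(-20 \right)} = -503 - 1030 \cdot 2 \left(-20\right) \left(1 + 12 \left(-20\right)\right) = -503 - 1030 \cdot 2 \left(-20\right) \left(1 - 240\right) = -503 - 1030 \cdot 2 \left(-20\right) \left(-239\right) = -503 - 9846800 = -9847303$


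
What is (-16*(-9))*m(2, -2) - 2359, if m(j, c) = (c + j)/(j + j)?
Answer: -2359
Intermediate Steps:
m(j, c) = (c + j)/(2*j) (m(j, c) = (c + j)/((2*j)) = (c + j)*(1/(2*j)) = (c + j)/(2*j))
(-16*(-9))*m(2, -2) - 2359 = (-16*(-9))*((1/2)*(-2 + 2)/2) - 2359 = 144*((1/2)*(1/2)*0) - 2359 = 144*0 - 2359 = 0 - 2359 = -2359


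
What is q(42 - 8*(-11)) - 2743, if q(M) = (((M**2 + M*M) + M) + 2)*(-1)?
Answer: -36675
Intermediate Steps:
q(M) = -2 - M - 2*M**2 (q(M) = (((M**2 + M**2) + M) + 2)*(-1) = ((2*M**2 + M) + 2)*(-1) = ((M + 2*M**2) + 2)*(-1) = (2 + M + 2*M**2)*(-1) = -2 - M - 2*M**2)
q(42 - 8*(-11)) - 2743 = (-2 - (42 - 8*(-11)) - 2*(42 - 8*(-11))**2) - 2743 = (-2 - (42 - 1*(-88)) - 2*(42 - 1*(-88))**2) - 2743 = (-2 - (42 + 88) - 2*(42 + 88)**2) - 2743 = (-2 - 1*130 - 2*130**2) - 2743 = (-2 - 130 - 2*16900) - 2743 = (-2 - 130 - 33800) - 2743 = -33932 - 2743 = -36675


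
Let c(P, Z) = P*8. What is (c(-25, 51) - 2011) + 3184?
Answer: 973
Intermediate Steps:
c(P, Z) = 8*P
(c(-25, 51) - 2011) + 3184 = (8*(-25) - 2011) + 3184 = (-200 - 2011) + 3184 = -2211 + 3184 = 973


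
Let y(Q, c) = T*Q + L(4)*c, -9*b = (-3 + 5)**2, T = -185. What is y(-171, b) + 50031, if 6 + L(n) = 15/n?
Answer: 81667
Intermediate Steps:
b = -4/9 (b = -(-3 + 5)**2/9 = -1/9*2**2 = -1/9*4 = -4/9 ≈ -0.44444)
L(n) = -6 + 15/n
y(Q, c) = -185*Q - 9*c/4 (y(Q, c) = -185*Q + (-6 + 15/4)*c = -185*Q - 9*c/4)
y(-171, b) + 50031 = (-185*(-171) - 9/4*(-4/9)) + 50031 = (31635 + 1) + 50031 = 31636 + 50031 = 81667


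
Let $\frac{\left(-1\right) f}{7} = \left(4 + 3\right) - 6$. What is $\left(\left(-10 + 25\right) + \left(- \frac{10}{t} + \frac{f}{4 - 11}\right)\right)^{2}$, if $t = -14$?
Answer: $\frac{13689}{49} \approx 279.37$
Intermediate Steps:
$f = -7$ ($f = - 7 \left(\left(4 + 3\right) - 6\right) = - 7 \left(7 - 6\right) = \left(-7\right) 1 = -7$)
$\left(\left(-10 + 25\right) + \left(- \frac{10}{t} + \frac{f}{4 - 11}\right)\right)^{2} = \left(\left(-10 + 25\right) - \left(- \frac{5}{7} + \frac{7}{4 - 11}\right)\right)^{2} = \left(15 - \left(- \frac{5}{7} + \frac{7}{-7}\right)\right)^{2} = \left(15 + \left(\frac{5}{7} - -1\right)\right)^{2} = \left(15 + \left(\frac{5}{7} + 1\right)\right)^{2} = \left(15 + \frac{12}{7}\right)^{2} = \left(\frac{117}{7}\right)^{2} = \frac{13689}{49}$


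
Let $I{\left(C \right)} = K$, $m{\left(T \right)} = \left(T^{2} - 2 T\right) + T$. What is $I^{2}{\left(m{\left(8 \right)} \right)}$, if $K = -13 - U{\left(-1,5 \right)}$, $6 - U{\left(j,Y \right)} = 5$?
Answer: $196$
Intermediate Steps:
$U{\left(j,Y \right)} = 1$ ($U{\left(j,Y \right)} = 6 - 5 = 1$)
$m{\left(T \right)} = T^{2} - T$
$K = -14$ ($K = -13 - 1 = -14$)
$I{\left(C \right)} = -14$
$I^{2}{\left(m{\left(8 \right)} \right)} = \left(-14\right)^{2} = 196$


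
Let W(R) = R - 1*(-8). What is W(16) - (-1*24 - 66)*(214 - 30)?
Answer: 16584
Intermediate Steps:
W(R) = 8 + R (W(R) = R + 8 = 8 + R)
W(16) - (-1*24 - 66)*(214 - 30) = (8 + 16) - (-1*24 - 66)*(214 - 30) = 24 - (-24 - 66)*184 = 24 - (-90)*184 = 24 - 1*(-16560) = 24 + 16560 = 16584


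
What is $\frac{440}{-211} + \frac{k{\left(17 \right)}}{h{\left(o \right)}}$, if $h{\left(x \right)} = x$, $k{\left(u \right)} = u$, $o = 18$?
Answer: $- \frac{4333}{3798} \approx -1.1409$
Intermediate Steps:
$\frac{440}{-211} + \frac{k{\left(17 \right)}}{h{\left(o \right)}} = \frac{440}{-211} + \frac{17}{18} = 440 \left(- \frac{1}{211}\right) + 17 \cdot \frac{1}{18} = - \frac{440}{211} + \frac{17}{18} = - \frac{4333}{3798}$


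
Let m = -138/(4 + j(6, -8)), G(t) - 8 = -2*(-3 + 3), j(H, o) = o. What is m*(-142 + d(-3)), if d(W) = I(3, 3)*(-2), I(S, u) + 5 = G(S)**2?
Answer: -8970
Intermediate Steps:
G(t) = 8 (G(t) = 8 - 2*(-3 + 3) = 8 - 2*0 = 8 + 0 = 8)
I(S, u) = 59 (I(S, u) = -5 + 8**2 = -5 + 64 = 59)
m = 69/2 (m = -138/(4 - 8) = -138/(-4) = -138*(-1/4) = 69/2 ≈ 34.500)
d(W) = -118 (d(W) = 59*(-2) = -118)
m*(-142 + d(-3)) = 69*(-142 - 118)/2 = (69/2)*(-260) = -8970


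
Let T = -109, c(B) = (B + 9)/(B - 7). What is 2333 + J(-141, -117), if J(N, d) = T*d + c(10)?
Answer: 45277/3 ≈ 15092.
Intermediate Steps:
c(B) = (9 + B)/(-7 + B)
J(N, d) = 19/3 - 109*d (J(N, d) = -109*d + (9 + 10)/(-7 + 10) = -109*d + 19/3 = 19/3 - 109*d)
2333 + J(-141, -117) = 2333 + (19/3 - 109*(-117)) = 2333 + (19/3 + 12753) = 2333 + 38278/3 = 45277/3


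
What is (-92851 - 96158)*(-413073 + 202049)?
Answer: 39885435216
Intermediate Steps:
(-92851 - 96158)*(-413073 + 202049) = -189009*(-211024) = 39885435216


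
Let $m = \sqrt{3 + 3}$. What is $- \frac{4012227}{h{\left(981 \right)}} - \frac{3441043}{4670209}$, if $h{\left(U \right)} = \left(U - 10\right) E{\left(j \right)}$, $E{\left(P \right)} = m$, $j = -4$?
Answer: $- \frac{3441043}{4670209} - \frac{1337409 \sqrt{6}}{1942} \approx -1687.6$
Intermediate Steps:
$m = \sqrt{6} \approx 2.4495$
$E{\left(P \right)} = \sqrt{6}$
$h{\left(U \right)} = \sqrt{6} \left(-10 + U\right)$ ($h{\left(U \right)} = \left(U - 10\right) \sqrt{6} = \left(-10 + U\right) \sqrt{6} = \sqrt{6} \left(-10 + U\right)$)
$- \frac{4012227}{h{\left(981 \right)}} - \frac{3441043}{4670209} = - \frac{4012227}{\sqrt{6} \left(-10 + 981\right)} - \frac{3441043}{4670209} = - \frac{4012227}{\sqrt{6} \cdot 971} - \frac{3441043}{4670209} = - \frac{4012227}{971 \sqrt{6}} - \frac{3441043}{4670209} = - 4012227 \frac{\sqrt{6}}{5826} - \frac{3441043}{4670209} = - \frac{1337409 \sqrt{6}}{1942} - \frac{3441043}{4670209} = - \frac{3441043}{4670209} - \frac{1337409 \sqrt{6}}{1942}$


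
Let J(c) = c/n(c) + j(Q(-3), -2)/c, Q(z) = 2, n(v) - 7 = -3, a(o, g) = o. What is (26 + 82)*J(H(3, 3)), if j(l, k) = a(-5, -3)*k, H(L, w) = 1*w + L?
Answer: 342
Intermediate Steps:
n(v) = 4 (n(v) = 7 - 3 = 4)
H(L, w) = L + w (H(L, w) = w + L = L + w)
j(l, k) = -5*k
J(c) = 10/c + c/4 (J(c) = c/4 + (-5*(-2))/c = c*(¼) + 10/c = c/4 + 10/c = 10/c + c/4)
(26 + 82)*J(H(3, 3)) = (26 + 82)*(10/(3 + 3) + (3 + 3)/4) = 108*(10/6 + (¼)*6) = 108*(10*(⅙) + 3/2) = 108*(5/3 + 3/2) = 108*(19/6) = 342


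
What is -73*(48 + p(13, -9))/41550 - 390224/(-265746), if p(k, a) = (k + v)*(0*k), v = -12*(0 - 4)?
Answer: 1273552768/920145525 ≈ 1.3841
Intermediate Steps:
v = 48 (v = -12*(-4) = -3*(-16) = 48)
p(k, a) = 0 (p(k, a) = (k + 48)*(0*k) = (48 + k)*0 = 0)
-73*(48 + p(13, -9))/41550 - 390224/(-265746) = -73*(48 + 0)/41550 - 390224/(-265746) = -73*48*(1/41550) - 390224*(-1/265746) = -3504*1/41550 + 195112/132873 = -584/6925 + 195112/132873 = 1273552768/920145525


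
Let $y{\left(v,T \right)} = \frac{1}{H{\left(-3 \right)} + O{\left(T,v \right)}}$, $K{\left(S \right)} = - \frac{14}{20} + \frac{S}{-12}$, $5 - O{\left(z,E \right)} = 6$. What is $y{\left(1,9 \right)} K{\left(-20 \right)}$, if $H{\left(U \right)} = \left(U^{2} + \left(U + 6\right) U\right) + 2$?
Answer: $\frac{29}{30} \approx 0.96667$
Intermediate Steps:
$O{\left(z,E \right)} = -1$ ($O{\left(z,E \right)} = 5 - 6 = -1$)
$H{\left(U \right)} = 2 + U^{2} + U \left(6 + U\right)$ ($H{\left(U \right)} = \left(U^{2} + \left(6 + U\right) U\right) + 2 = \left(U^{2} + U \left(6 + U\right)\right) + 2 = 2 + U^{2} + U \left(6 + U\right)$)
$K{\left(S \right)} = - \frac{7}{10} - \frac{S}{12}$ ($K{\left(S \right)} = \left(-14\right) \frac{1}{20} + S \left(- \frac{1}{12}\right) = - \frac{7}{10} - \frac{S}{12}$)
$y{\left(v,T \right)} = 1$ ($y{\left(v,T \right)} = \frac{1}{\left(2 + 2 \left(-3\right)^{2} + 6 \left(-3\right)\right) - 1} = \frac{1}{\left(2 + 2 \cdot 9 - 18\right) - 1} = \frac{1}{\left(2 + 18 - 18\right) - 1} = \frac{1}{2 - 1} = 1^{-1} = 1$)
$y{\left(1,9 \right)} K{\left(-20 \right)} = 1 \left(- \frac{7}{10} - - \frac{5}{3}\right) = 1 \left(- \frac{7}{10} + \frac{5}{3}\right) = 1 \cdot \frac{29}{30} = \frac{29}{30}$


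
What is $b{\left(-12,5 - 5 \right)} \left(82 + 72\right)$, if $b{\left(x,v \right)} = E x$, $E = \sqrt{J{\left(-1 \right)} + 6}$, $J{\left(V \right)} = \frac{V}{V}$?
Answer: $- 1848 \sqrt{7} \approx -4889.4$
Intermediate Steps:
$J{\left(V \right)} = 1$
$E = \sqrt{7}$ ($E = \sqrt{1 + 6} = \sqrt{7} \approx 2.6458$)
$b{\left(x,v \right)} = x \sqrt{7}$ ($b{\left(x,v \right)} = \sqrt{7} x = x \sqrt{7}$)
$b{\left(-12,5 - 5 \right)} \left(82 + 72\right) = - 12 \sqrt{7} \left(82 + 72\right) = - 12 \sqrt{7} \cdot 154 = - 1848 \sqrt{7}$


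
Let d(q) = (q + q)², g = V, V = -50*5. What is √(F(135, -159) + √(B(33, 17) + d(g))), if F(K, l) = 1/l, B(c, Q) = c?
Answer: √(-159 + 25281*√250033)/159 ≈ 22.361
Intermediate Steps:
V = -250
g = -250
d(q) = 4*q² (d(q) = (2*q)² = 4*q²)
√(F(135, -159) + √(B(33, 17) + d(g))) = √(1/(-159) + √(33 + 4*(-250)²)) = √(-1/159 + √(33 + 4*62500)) = √(-1/159 + √(33 + 250000)) = √(-1/159 + √250033)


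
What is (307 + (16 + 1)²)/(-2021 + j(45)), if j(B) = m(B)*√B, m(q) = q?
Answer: -301129/998329 - 20115*√5/998329 ≈ -0.34669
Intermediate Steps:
j(B) = B^(3/2) (j(B) = B*√B = B^(3/2))
(307 + (16 + 1)²)/(-2021 + j(45)) = (307 + (16 + 1)²)/(-2021 + 45^(3/2)) = (307 + 17²)/(-2021 + 135*√5) = (307 + 289)/(-2021 + 135*√5) = 596/(-2021 + 135*√5)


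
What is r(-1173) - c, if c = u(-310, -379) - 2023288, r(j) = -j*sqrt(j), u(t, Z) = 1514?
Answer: 2021774 + 1173*I*sqrt(1173) ≈ 2.0218e+6 + 40174.0*I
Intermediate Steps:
r(j) = -j**(3/2)
c = -2021774 (c = 1514 - 2023288 = -2021774)
r(-1173) - c = -(-1173)**(3/2) - 1*(-2021774) = -(-1173)*I*sqrt(1173) + 2021774 = 1173*I*sqrt(1173) + 2021774 = 2021774 + 1173*I*sqrt(1173)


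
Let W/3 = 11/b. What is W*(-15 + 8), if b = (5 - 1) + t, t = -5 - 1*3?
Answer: 231/4 ≈ 57.750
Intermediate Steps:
t = -8 (t = -5 - 3 = -8)
b = -4 (b = (5 - 1) - 8 = 4 - 8 = -4)
W = -33/4 (W = 3*(11/(-4)) = 3*(11*(-¼)) = 3*(-11/4) = -33/4 ≈ -8.2500)
W*(-15 + 8) = -33*(-15 + 8)/4 = -33/4*(-7) = 231/4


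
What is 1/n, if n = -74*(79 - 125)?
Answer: 1/3404 ≈ 0.00029377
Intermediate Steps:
n = 3404 (n = -74*(-46) = 3404)
1/n = 1/3404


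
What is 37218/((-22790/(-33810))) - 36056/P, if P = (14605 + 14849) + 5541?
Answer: 4403480688086/79753605 ≈ 55214.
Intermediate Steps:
P = 34995 (P = 29454 + 5541 = 34995)
37218/((-22790/(-33810))) - 36056/P = 37218/((-22790/(-33810))) - 36056/34995 = 37218/((-22790*(-1/33810))) - 36056*1/34995 = 37218/(2279/3381) - 36056/34995 = 37218*(3381/2279) - 36056/34995 = 125834058/2279 - 36056/34995 = 4403480688086/79753605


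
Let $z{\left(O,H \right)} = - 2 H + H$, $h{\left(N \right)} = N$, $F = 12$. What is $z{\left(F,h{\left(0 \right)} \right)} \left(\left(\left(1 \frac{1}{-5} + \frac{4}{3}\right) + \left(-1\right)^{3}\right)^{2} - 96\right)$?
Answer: $0$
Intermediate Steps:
$z{\left(O,H \right)} = - H$
$z{\left(F,h{\left(0 \right)} \right)} \left(\left(\left(1 \frac{1}{-5} + \frac{4}{3}\right) + \left(-1\right)^{3}\right)^{2} - 96\right) = \left(-1\right) 0 \left(\left(\left(1 \frac{1}{-5} + \frac{4}{3}\right) + \left(-1\right)^{3}\right)^{2} - 96\right) = 0 \left(\left(\left(1 \left(- \frac{1}{5}\right) + 4 \cdot \frac{1}{3}\right) - 1\right)^{2} - 96\right) = 0 \left(\left(\left(- \frac{1}{5} + \frac{4}{3}\right) - 1\right)^{2} - 96\right) = 0 \left(\left(\frac{17}{15} - 1\right)^{2} - 96\right) = 0 \left(\left(\frac{2}{15}\right)^{2} - 96\right) = 0 \left(\frac{4}{225} - 96\right) = 0 \left(- \frac{21596}{225}\right) = 0$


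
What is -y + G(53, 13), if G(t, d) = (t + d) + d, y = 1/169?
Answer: 13350/169 ≈ 78.994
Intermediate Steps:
y = 1/169 ≈ 0.0059172
G(t, d) = t + 2*d (G(t, d) = (d + t) + d = t + 2*d)
-y + G(53, 13) = -1*1/169 + (53 + 2*13) = -1/169 + (53 + 26) = -1/169 + 79 = 13350/169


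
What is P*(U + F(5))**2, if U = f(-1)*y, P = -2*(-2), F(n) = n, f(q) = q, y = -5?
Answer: 400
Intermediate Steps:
P = 4
U = 5 (U = -1*(-5) = 5)
P*(U + F(5))**2 = 4*(5 + 5)**2 = 4*10**2 = 4*100 = 400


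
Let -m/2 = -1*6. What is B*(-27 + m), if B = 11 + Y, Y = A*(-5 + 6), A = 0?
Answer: -165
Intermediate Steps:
m = 12 (m = -(-2)*6 = -2*(-6) = 12)
Y = 0 (Y = 0*(-5 + 6) = 0*1 = 0)
B = 11 (B = 11 + 0 = 11)
B*(-27 + m) = 11*(-27 + 12) = 11*(-15) = -165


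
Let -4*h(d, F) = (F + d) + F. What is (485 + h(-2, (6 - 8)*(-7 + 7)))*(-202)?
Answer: -98071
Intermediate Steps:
h(d, F) = -F/2 - d/4 (h(d, F) = -((F + d) + F)/4 = -(d + 2*F)/4 = -F/2 - d/4)
(485 + h(-2, (6 - 8)*(-7 + 7)))*(-202) = (485 + (-(6 - 8)*(-7 + 7)/2 - 1/4*(-2)))*(-202) = (485 + (-(-1)*0 + 1/2))*(-202) = (485 + (-1/2*0 + 1/2))*(-202) = (485 + (0 + 1/2))*(-202) = (485 + 1/2)*(-202) = (971/2)*(-202) = -98071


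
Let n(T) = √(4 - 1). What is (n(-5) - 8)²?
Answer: (8 - √3)² ≈ 39.287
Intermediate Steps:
n(T) = √3
(n(-5) - 8)² = (√3 - 8)² = (-8 + √3)²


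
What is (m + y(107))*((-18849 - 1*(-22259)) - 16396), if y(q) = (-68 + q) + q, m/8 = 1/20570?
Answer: -19499959404/10285 ≈ -1.8960e+6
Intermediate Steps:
m = 4/10285 (m = 8/20570 = 8*(1/20570) = 4/10285 ≈ 0.00038892)
y(q) = -68 + 2*q
(m + y(107))*((-18849 - 1*(-22259)) - 16396) = (4/10285 + (-68 + 2*107))*((-18849 - 1*(-22259)) - 16396) = (4/10285 + (-68 + 214))*((-18849 + 22259) - 16396) = (4/10285 + 146)*(3410 - 16396) = (1501614/10285)*(-12986) = -19499959404/10285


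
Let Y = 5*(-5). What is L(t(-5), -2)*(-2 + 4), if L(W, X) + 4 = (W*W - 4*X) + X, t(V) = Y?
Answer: 1254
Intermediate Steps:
Y = -25
t(V) = -25
L(W, X) = -4 + W**2 - 3*X (L(W, X) = -4 + ((W*W - 4*X) + X) = -4 + ((W**2 - 4*X) + X) = -4 + (W**2 - 3*X) = -4 + W**2 - 3*X)
L(t(-5), -2)*(-2 + 4) = (-4 + (-25)**2 - 3*(-2))*(-2 + 4) = (-4 + 625 + 6)*2 = 627*2 = 1254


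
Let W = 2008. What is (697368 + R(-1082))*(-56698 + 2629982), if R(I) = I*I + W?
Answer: 4812298408400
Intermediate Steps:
R(I) = 2008 + I² (R(I) = I*I + 2008 = I² + 2008 = 2008 + I²)
(697368 + R(-1082))*(-56698 + 2629982) = (697368 + (2008 + (-1082)²))*(-56698 + 2629982) = (697368 + (2008 + 1170724))*2573284 = (697368 + 1172732)*2573284 = 1870100*2573284 = 4812298408400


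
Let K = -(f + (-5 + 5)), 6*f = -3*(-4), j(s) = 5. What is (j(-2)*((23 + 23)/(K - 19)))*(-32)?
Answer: 7360/21 ≈ 350.48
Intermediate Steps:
f = 2 (f = (-3*(-4))/6 = (1/6)*12 = 2)
K = -2 (K = -(2 + (-5 + 5)) = -(2 + 0) = -1*2 = -2)
(j(-2)*((23 + 23)/(K - 19)))*(-32) = (5*((23 + 23)/(-2 - 19)))*(-32) = (5*(46/(-21)))*(-32) = (5*(46*(-1/21)))*(-32) = (5*(-46/21))*(-32) = -230/21*(-32) = 7360/21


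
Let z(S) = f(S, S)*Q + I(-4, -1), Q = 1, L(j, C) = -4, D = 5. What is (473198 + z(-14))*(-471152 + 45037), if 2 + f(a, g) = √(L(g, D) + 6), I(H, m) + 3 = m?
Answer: -201634209080 - 426115*√2 ≈ -2.0163e+11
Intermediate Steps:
I(H, m) = -3 + m
f(a, g) = -2 + √2 (f(a, g) = -2 + √(-4 + 6) = -2 + √2)
z(S) = -6 + √2 (z(S) = (-2 + √2)*1 + (-3 - 1) = (-2 + √2) - 4 = -6 + √2)
(473198 + z(-14))*(-471152 + 45037) = (473198 + (-6 + √2))*(-471152 + 45037) = (473192 + √2)*(-426115) = -201634209080 - 426115*√2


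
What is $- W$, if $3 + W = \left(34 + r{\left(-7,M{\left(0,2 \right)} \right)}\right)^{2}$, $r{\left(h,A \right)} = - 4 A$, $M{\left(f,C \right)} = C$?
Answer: $-673$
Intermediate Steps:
$W = 673$ ($W = -3 + \left(34 - 8\right)^{2} = -3 + 26^{2} = -3 + 676 = 673$)
$- W = \left(-1\right) 673 = -673$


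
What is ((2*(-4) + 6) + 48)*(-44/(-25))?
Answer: 2024/25 ≈ 80.960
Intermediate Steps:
((2*(-4) + 6) + 48)*(-44/(-25)) = ((-8 + 6) + 48)*(-44*(-1/25)) = (-2 + 48)*(44/25) = 46*(44/25) = 2024/25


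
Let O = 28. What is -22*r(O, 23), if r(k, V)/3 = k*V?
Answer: -42504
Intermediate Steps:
r(k, V) = 3*V*k (r(k, V) = 3*(k*V) = 3*(V*k) = 3*V*k)
-22*r(O, 23) = -66*23*28 = -22*1932 = -42504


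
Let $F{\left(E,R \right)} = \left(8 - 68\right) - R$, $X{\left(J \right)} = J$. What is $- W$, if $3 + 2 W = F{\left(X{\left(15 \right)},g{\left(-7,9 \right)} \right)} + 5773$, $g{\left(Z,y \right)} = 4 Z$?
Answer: $-2869$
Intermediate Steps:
$F{\left(E,R \right)} = -60 - R$
$W = 2869$ ($W = - \frac{3}{2} + \frac{\left(-60 - 4 \left(-7\right)\right) + 5773}{2} = - \frac{3}{2} + \frac{\left(-60 - -28\right) + 5773}{2} = - \frac{3}{2} + \frac{\left(-60 + 28\right) + 5773}{2} = - \frac{3}{2} + \frac{-32 + 5773}{2} = - \frac{3}{2} + \frac{1}{2} \cdot 5741 = - \frac{3}{2} + \frac{5741}{2} = 2869$)
$- W = \left(-1\right) 2869 = -2869$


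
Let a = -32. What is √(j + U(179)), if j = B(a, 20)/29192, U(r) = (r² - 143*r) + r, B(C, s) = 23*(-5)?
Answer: √1410984380298/14596 ≈ 81.382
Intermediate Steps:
B(C, s) = -115
U(r) = r² - 142*r
j = -115/29192 ≈ -0.0039394
√(j + U(179)) = √(-115/29192 + 179*(-142 + 179)) = √(-115/29192 + 179*37) = √(-115/29192 + 6623) = √(193338501/29192) = √1410984380298/14596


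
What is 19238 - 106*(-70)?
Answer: 26658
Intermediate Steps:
19238 - 106*(-70) = 19238 - 1*(-7420) = 19238 + 7420 = 26658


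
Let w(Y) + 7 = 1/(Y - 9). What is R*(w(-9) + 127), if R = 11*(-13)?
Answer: -308737/18 ≈ -17152.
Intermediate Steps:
R = -143
w(Y) = -7 + 1/(-9 + Y) (w(Y) = -7 + 1/(Y - 9) = -7 + 1/(-9 + Y))
R*(w(-9) + 127) = -143*((64 - 7*(-9))/(-9 - 9) + 127) = -143*((64 + 63)/(-18) + 127) = -143*(-1/18*127 + 127) = -143*(-127/18 + 127) = -143*2159/18 = -308737/18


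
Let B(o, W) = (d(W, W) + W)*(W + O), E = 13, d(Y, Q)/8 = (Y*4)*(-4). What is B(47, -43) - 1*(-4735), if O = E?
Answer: -159095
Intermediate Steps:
d(Y, Q) = -128*Y (d(Y, Q) = 8*((Y*4)*(-4)) = 8*((4*Y)*(-4)) = 8*(-16*Y) = -128*Y)
O = 13
B(o, W) = -127*W*(13 + W) (B(o, W) = (-128*W + W)*(W + 13) = (-127*W)*(13 + W) = -127*W*(13 + W))
B(47, -43) - 1*(-4735) = 127*(-43)*(-13 - 1*(-43)) - 1*(-4735) = 127*(-43)*(-13 + 43) + 4735 = 127*(-43)*30 + 4735 = -163830 + 4735 = -159095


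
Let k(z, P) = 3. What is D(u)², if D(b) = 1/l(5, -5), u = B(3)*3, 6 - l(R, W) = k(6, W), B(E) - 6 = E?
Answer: ⅑ ≈ 0.11111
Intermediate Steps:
B(E) = 6 + E
l(R, W) = 3 (l(R, W) = 6 - 1*3 = 6 - 3 = 3)
u = 27 (u = (6 + 3)*3 = 9*3 = 27)
D(b) = ⅓ (D(b) = 1/3 = ⅓)
D(u)² = (⅓)² = ⅑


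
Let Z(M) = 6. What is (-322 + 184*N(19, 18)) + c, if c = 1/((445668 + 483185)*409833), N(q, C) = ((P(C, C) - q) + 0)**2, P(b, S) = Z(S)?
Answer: 11714880495808927/380674611549 ≈ 30774.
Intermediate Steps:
P(b, S) = 6
N(q, C) = (6 - q)**2 (N(q, C) = ((6 - q) + 0)**2 = (6 - q)**2)
c = 1/380674611549 (c = (1/409833)/928853 = (1/928853)*(1/409833) = 1/380674611549 ≈ 2.6269e-12)
(-322 + 184*N(19, 18)) + c = (-322 + 184*(-6 + 19)**2) + 1/380674611549 = (-322 + 184*13**2) + 1/380674611549 = (-322 + 184*169) + 1/380674611549 = (-322 + 31096) + 1/380674611549 = 30774 + 1/380674611549 = 11714880495808927/380674611549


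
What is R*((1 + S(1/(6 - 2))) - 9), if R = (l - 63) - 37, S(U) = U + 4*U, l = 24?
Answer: 513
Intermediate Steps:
S(U) = 5*U
R = -76 (R = (24 - 63) - 37 = -39 - 37 = -76)
R*((1 + S(1/(6 - 2))) - 9) = -76*((1 + 5/(6 - 2)) - 9) = -76*((1 + 5/4) - 9) = -76*(9/4 - 9) = -76*(-27/4) = 513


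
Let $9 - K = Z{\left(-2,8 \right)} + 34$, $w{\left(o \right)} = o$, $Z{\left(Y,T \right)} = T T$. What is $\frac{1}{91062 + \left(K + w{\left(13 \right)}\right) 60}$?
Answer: $\frac{1}{86502} \approx 1.156 \cdot 10^{-5}$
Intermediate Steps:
$Z{\left(Y,T \right)} = T^{2}$
$K = -89$ ($K = 9 - \left(8^{2} + 34\right) = 9 - \left(64 + 34\right) = 9 - 98 = -89$)
$\frac{1}{91062 + \left(K + w{\left(13 \right)}\right) 60} = \frac{1}{91062 + \left(-89 + 13\right) 60} = \frac{1}{91062 - 4560} = \frac{1}{86502}$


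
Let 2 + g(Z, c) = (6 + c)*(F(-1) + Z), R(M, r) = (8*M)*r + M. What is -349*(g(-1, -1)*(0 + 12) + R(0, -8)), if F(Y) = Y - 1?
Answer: 71196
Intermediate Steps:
F(Y) = -1 + Y
R(M, r) = M + 8*M*r (R(M, r) = 8*M*r + M = M + 8*M*r)
g(Z, c) = -2 + (-2 + Z)*(6 + c) (g(Z, c) = -2 + (6 + c)*((-1 - 1) + Z) = -2 + (6 + c)*(-2 + Z) = -2 + (-2 + Z)*(6 + c))
-349*(g(-1, -1)*(0 + 12) + R(0, -8)) = -349*((-14 - 2*(-1) + 6*(-1) - 1*(-1))*(0 + 12) + 0*(1 + 8*(-8))) = -349*((-14 + 2 - 6 + 1)*12 + 0*(1 - 64)) = -349*(-17*12 + 0*(-63)) = -349*(-204 + 0) = -349*(-204) = 71196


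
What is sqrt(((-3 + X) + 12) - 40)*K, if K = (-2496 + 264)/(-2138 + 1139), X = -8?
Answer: 248*I*sqrt(39)/111 ≈ 13.953*I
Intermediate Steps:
K = 248/111 (K = -2232/(-999) = -2232*(-1/999) = 248/111 ≈ 2.2342)
sqrt(((-3 + X) + 12) - 40)*K = sqrt(((-3 - 8) + 12) - 40)*(248/111) = sqrt((-11 + 12) - 40)*(248/111) = sqrt(1 - 40)*(248/111) = sqrt(-39)*(248/111) = (I*sqrt(39))*(248/111) = 248*I*sqrt(39)/111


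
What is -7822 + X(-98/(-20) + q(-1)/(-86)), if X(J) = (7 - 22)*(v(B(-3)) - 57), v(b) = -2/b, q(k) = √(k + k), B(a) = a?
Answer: -6977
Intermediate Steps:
q(k) = √2*√k (q(k) = √(2*k) = √2*√k)
X(J) = 845 (X(J) = (7 - 22)*(-2/(-3) - 57) = -15*(-2*(-⅓) - 57) = -15*(⅔ - 57) = -15*(-169/3) = 845)
-7822 + X(-98/(-20) + q(-1)/(-86)) = -7822 + 845 = -6977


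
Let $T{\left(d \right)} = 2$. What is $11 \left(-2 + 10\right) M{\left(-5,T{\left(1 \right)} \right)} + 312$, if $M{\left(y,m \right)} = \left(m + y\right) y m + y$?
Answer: $2512$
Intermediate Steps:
$M{\left(y,m \right)} = y + m y \left(m + y\right)$ ($M{\left(y,m \right)} = y \left(m + y\right) m + y = m y \left(m + y\right) + y = y + m y \left(m + y\right)$)
$11 \left(-2 + 10\right) M{\left(-5,T{\left(1 \right)} \right)} + 312 = 11 \left(-2 + 10\right) \left(- 5 \left(1 + 2^{2} + 2 \left(-5\right)\right)\right) + 312 = 11 \cdot 8 \left(- 5 \left(1 + 4 - 10\right)\right) + 312 = 88 \left(\left(-5\right) \left(-5\right)\right) + 312 = 88 \cdot 25 + 312 = 2200 + 312 = 2512$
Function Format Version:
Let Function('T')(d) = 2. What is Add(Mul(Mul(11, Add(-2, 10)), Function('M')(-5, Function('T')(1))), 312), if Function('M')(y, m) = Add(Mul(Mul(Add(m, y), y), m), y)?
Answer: 2512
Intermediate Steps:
Function('M')(y, m) = Add(y, Mul(m, y, Add(m, y))) (Function('M')(y, m) = Add(Mul(Mul(y, Add(m, y)), m), y) = Add(Mul(m, y, Add(m, y)), y) = Add(y, Mul(m, y, Add(m, y))))
Add(Mul(Mul(11, Add(-2, 10)), Function('M')(-5, Function('T')(1))), 312) = Add(Mul(Mul(11, Add(-2, 10)), Mul(-5, Add(1, Pow(2, 2), Mul(2, -5)))), 312) = Add(Mul(Mul(11, 8), Mul(-5, Add(1, 4, -10))), 312) = Add(Mul(88, Mul(-5, -5)), 312) = Add(Mul(88, 25), 312) = Add(2200, 312) = 2512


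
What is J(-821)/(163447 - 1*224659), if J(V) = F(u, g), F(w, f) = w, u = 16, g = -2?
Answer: -4/15303 ≈ -0.00026139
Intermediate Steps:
J(V) = 16
J(-821)/(163447 - 1*224659) = 16/(163447 - 1*224659) = 16/(163447 - 224659) = 16/(-61212) = 16*(-1/61212) = -4/15303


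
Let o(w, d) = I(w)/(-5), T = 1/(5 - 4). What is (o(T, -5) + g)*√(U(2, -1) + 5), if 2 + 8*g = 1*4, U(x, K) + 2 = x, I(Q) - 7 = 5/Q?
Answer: -43*√5/20 ≈ -4.8075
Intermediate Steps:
I(Q) = 7 + 5/Q
T = 1 (T = 1/1 = 1)
o(w, d) = -7/5 - 1/w (o(w, d) = (7 + 5/w)/(-5) = (7 + 5/w)*(-⅕) = -7/5 - 1/w)
U(x, K) = -2 + x
g = ¼ (g = -¼ + (1*4)/8 = -¼ + (⅛)*4 = -¼ + ½ = ¼ ≈ 0.25000)
(o(T, -5) + g)*√(U(2, -1) + 5) = ((-7/5 - 1/1) + ¼)*√((-2 + 2) + 5) = ((-7/5 - 1*1) + ¼)*√(0 + 5) = ((-7/5 - 1) + ¼)*√5 = (-12/5 + ¼)*√5 = -43*√5/20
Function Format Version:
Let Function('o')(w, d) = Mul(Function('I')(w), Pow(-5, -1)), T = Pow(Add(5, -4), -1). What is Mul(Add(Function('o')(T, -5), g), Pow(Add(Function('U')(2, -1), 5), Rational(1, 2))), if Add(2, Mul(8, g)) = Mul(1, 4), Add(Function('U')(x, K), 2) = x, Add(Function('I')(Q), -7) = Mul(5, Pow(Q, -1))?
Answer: Mul(Rational(-43, 20), Pow(5, Rational(1, 2))) ≈ -4.8075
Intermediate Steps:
Function('I')(Q) = Add(7, Mul(5, Pow(Q, -1)))
T = 1 (T = Pow(1, -1) = 1)
Function('o')(w, d) = Add(Rational(-7, 5), Mul(-1, Pow(w, -1))) (Function('o')(w, d) = Mul(Add(7, Mul(5, Pow(w, -1))), Pow(-5, -1)) = Mul(Add(7, Mul(5, Pow(w, -1))), Rational(-1, 5)) = Add(Rational(-7, 5), Mul(-1, Pow(w, -1))))
Function('U')(x, K) = Add(-2, x)
g = Rational(1, 4) (g = Add(Rational(-1, 4), Mul(Rational(1, 8), Mul(1, 4))) = Add(Rational(-1, 4), Mul(Rational(1, 8), 4)) = Add(Rational(-1, 4), Rational(1, 2)) = Rational(1, 4) ≈ 0.25000)
Mul(Add(Function('o')(T, -5), g), Pow(Add(Function('U')(2, -1), 5), Rational(1, 2))) = Mul(Add(Add(Rational(-7, 5), Mul(-1, Pow(1, -1))), Rational(1, 4)), Pow(Add(Add(-2, 2), 5), Rational(1, 2))) = Mul(Add(Add(Rational(-7, 5), Mul(-1, 1)), Rational(1, 4)), Pow(Add(0, 5), Rational(1, 2))) = Mul(Add(Add(Rational(-7, 5), -1), Rational(1, 4)), Pow(5, Rational(1, 2))) = Mul(Add(Rational(-12, 5), Rational(1, 4)), Pow(5, Rational(1, 2))) = Mul(Rational(-43, 20), Pow(5, Rational(1, 2)))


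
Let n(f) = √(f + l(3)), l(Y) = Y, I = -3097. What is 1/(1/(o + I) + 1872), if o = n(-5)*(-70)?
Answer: 17973460151/33646311605089 - 70*I*√2/33646311605089 ≈ 0.00053419 - 2.9422e-12*I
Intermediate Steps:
n(f) = √(3 + f) (n(f) = √(f + 3) = √(3 + f))
o = -70*I*√2 (o = √(3 - 5)*(-70) = √(-2)*(-70) = (I*√2)*(-70) = -70*I*√2 ≈ -98.995*I)
1/(1/(o + I) + 1872) = 1/(1/(-70*I*√2 - 3097) + 1872) = 1/(1/(-3097 - 70*I*√2) + 1872) = 1/(1872 + 1/(-3097 - 70*I*√2))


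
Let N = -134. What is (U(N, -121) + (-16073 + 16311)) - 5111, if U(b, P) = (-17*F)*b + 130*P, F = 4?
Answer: -11491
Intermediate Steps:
U(b, P) = -68*b + 130*P (U(b, P) = (-17*4)*b + 130*P = -68*b + 130*P)
(U(N, -121) + (-16073 + 16311)) - 5111 = ((-68*(-134) + 130*(-121)) + (-16073 + 16311)) - 5111 = ((9112 - 15730) + 238) - 5111 = (-6618 + 238) - 5111 = -6380 - 5111 = -11491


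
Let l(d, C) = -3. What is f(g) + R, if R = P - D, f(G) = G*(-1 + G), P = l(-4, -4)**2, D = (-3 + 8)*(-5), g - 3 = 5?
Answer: 90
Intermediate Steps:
g = 8 (g = 3 + 5 = 8)
D = -25 (D = 5*(-5) = -25)
P = 9 (P = (-3)**2 = 9)
R = 34 (R = 9 - 1*(-25) = 9 + 25 = 34)
f(g) + R = 8*(-1 + 8) + 34 = 8*7 + 34 = 56 + 34 = 90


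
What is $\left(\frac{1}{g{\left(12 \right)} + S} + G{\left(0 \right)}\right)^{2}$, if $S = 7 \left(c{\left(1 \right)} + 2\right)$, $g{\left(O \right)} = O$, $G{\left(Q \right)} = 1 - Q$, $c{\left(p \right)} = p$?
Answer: $\frac{1156}{1089} \approx 1.0615$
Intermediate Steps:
$S = 21$ ($S = 7 \left(1 + 2\right) = 7 \cdot 3 = 21$)
$\left(\frac{1}{g{\left(12 \right)} + S} + G{\left(0 \right)}\right)^{2} = \left(\frac{1}{12 + 21} + \left(1 - 0\right)\right)^{2} = \left(\frac{1}{33} + \left(1 + 0\right)\right)^{2} = \left(\frac{1}{33} + 1\right)^{2} = \left(\frac{34}{33}\right)^{2} = \frac{1156}{1089}$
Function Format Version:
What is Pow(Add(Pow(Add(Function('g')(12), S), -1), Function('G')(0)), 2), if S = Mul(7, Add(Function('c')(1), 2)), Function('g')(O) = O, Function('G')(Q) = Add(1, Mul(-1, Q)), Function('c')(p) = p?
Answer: Rational(1156, 1089) ≈ 1.0615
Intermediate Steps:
S = 21 (S = Mul(7, Add(1, 2)) = Mul(7, 3) = 21)
Pow(Add(Pow(Add(Function('g')(12), S), -1), Function('G')(0)), 2) = Pow(Add(Pow(Add(12, 21), -1), Add(1, Mul(-1, 0))), 2) = Pow(Add(Pow(33, -1), Add(1, 0)), 2) = Pow(Add(Rational(1, 33), 1), 2) = Pow(Rational(34, 33), 2) = Rational(1156, 1089)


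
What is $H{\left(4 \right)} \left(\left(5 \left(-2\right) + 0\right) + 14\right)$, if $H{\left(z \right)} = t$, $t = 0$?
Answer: $0$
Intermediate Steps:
$H{\left(z \right)} = 0$
$H{\left(4 \right)} \left(\left(5 \left(-2\right) + 0\right) + 14\right) = 0 \left(\left(5 \left(-2\right) + 0\right) + 14\right) = 0 \left(\left(-10 + 0\right) + 14\right) = 0 \left(-10 + 14\right) = 0 \cdot 4 = 0$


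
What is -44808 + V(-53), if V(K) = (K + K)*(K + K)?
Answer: -33572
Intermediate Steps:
V(K) = 4*K² (V(K) = (2*K)*(2*K) = 4*K²)
-44808 + V(-53) = -44808 + 4*(-53)² = -44808 + 4*2809 = -44808 + 11236 = -33572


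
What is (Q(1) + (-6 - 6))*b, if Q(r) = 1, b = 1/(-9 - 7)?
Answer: 11/16 ≈ 0.68750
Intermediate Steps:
b = -1/16 (b = 1/(-16) = -1/16 ≈ -0.062500)
(Q(1) + (-6 - 6))*b = (1 + (-6 - 6))*(-1/16) = (1 - 12)*(-1/16) = -11*(-1/16) = 11/16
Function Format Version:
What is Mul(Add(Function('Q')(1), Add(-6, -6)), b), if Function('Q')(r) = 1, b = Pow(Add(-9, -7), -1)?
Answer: Rational(11, 16) ≈ 0.68750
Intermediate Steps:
b = Rational(-1, 16) (b = Pow(-16, -1) = Rational(-1, 16) ≈ -0.062500)
Mul(Add(Function('Q')(1), Add(-6, -6)), b) = Mul(Add(1, Add(-6, -6)), Rational(-1, 16)) = Mul(Add(1, -12), Rational(-1, 16)) = Mul(-11, Rational(-1, 16)) = Rational(11, 16)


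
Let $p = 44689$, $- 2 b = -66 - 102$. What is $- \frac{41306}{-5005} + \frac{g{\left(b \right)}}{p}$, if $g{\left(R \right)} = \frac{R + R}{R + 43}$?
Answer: $\frac{234433167758}{28405892515} \approx 8.253$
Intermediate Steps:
$b = 84$ ($b = - \frac{-66 - 102}{2} = \left(- \frac{1}{2}\right) \left(-168\right) = 84$)
$g{\left(R \right)} = \frac{2 R}{43 + R}$
$- \frac{41306}{-5005} + \frac{g{\left(b \right)}}{p} = - \frac{41306}{-5005} + \frac{2 \cdot 84 \frac{1}{43 + 84}}{44689} = \left(-41306\right) \left(- \frac{1}{5005}\right) + 2 \cdot 84 \cdot \frac{1}{127} \cdot \frac{1}{44689} = \frac{41306}{5005} + 2 \cdot 84 \cdot \frac{1}{127} \cdot \frac{1}{44689} = \frac{41306}{5005} + \frac{168}{127} \cdot \frac{1}{44689} = \frac{41306}{5005} + \frac{168}{5675503} = \frac{234433167758}{28405892515}$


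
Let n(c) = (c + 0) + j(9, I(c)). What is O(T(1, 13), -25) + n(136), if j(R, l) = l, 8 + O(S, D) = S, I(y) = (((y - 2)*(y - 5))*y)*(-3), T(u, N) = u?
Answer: -7161903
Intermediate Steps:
I(y) = -3*y*(-5 + y)*(-2 + y) (I(y) = (((-2 + y)*(-5 + y))*y)*(-3) = (((-5 + y)*(-2 + y))*y)*(-3) = (y*(-5 + y)*(-2 + y))*(-3) = -3*y*(-5 + y)*(-2 + y))
O(S, D) = -8 + S
n(c) = c + 3*c*(-10 - c**2 + 7*c) (n(c) = (c + 0) + 3*c*(-10 - c**2 + 7*c) = c + 3*c*(-10 - c**2 + 7*c))
O(T(1, 13), -25) + n(136) = (-8 + 1) + 136*(-29 - 3*136**2 + 21*136) = -7 + 136*(-29 - 3*18496 + 2856) = -7 + 136*(-29 - 55488 + 2856) = -7 + 136*(-52661) = -7 - 7161896 = -7161903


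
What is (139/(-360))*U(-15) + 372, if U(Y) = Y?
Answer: 9067/24 ≈ 377.79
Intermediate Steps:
(139/(-360))*U(-15) + 372 = (139/(-360))*(-15) + 372 = (139*(-1/360))*(-15) + 372 = -139/360*(-15) + 372 = 139/24 + 372 = 9067/24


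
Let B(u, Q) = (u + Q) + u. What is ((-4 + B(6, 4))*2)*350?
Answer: 8400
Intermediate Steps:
B(u, Q) = Q + 2*u (B(u, Q) = (Q + u) + u = Q + 2*u)
((-4 + B(6, 4))*2)*350 = ((-4 + (4 + 2*6))*2)*350 = ((-4 + (4 + 12))*2)*350 = ((-4 + 16)*2)*350 = (12*2)*350 = 24*350 = 8400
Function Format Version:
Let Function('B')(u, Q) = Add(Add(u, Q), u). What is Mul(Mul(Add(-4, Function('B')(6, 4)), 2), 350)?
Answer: 8400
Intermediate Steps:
Function('B')(u, Q) = Add(Q, Mul(2, u)) (Function('B')(u, Q) = Add(Add(Q, u), u) = Add(Q, Mul(2, u)))
Mul(Mul(Add(-4, Function('B')(6, 4)), 2), 350) = Mul(Mul(Add(-4, Add(4, Mul(2, 6))), 2), 350) = Mul(Mul(Add(-4, Add(4, 12)), 2), 350) = Mul(Mul(Add(-4, 16), 2), 350) = Mul(Mul(12, 2), 350) = Mul(24, 350) = 8400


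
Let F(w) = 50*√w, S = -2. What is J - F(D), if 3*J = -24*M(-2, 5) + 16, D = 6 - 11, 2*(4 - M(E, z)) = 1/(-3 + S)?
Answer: -412/15 - 50*I*√5 ≈ -27.467 - 111.8*I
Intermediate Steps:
M(E, z) = 41/10 (M(E, z) = 4 - 1/(2*(-3 - 2)) = 4 - ½/(-5) = 4 - ½*(-⅕) = 4 + ⅒ = 41/10)
D = -5
J = -412/15 (J = (-24*41/10 + 16)/3 = (-492/5 + 16)/3 = (⅓)*(-412/5) = -412/15 ≈ -27.467)
J - F(D) = -412/15 - 50*√(-5) = -412/15 - 50*I*√5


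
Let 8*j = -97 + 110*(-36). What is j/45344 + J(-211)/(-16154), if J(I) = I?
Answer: 5501947/2929947904 ≈ 0.0018778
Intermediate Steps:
j = -4057/8 (j = (-97 + 110*(-36))/8 = (-97 - 3960)/8 = (⅛)*(-4057) = -4057/8 ≈ -507.13)
j/45344 + J(-211)/(-16154) = -4057/8/45344 - 211/(-16154) = -4057/8*1/45344 - 211*(-1/16154) = -4057/362752 + 211/16154 = 5501947/2929947904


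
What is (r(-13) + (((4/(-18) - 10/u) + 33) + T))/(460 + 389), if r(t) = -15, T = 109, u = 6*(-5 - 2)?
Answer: 8002/53487 ≈ 0.14961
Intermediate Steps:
u = -42 (u = 6*(-7) = -42)
(r(-13) + (((4/(-18) - 10/u) + 33) + T))/(460 + 389) = (-15 + (((4/(-18) - 10/(-42)) + 33) + 109))/(460 + 389) = (-15 + (((4*(-1/18) - 10*(-1/42)) + 33) + 109))/849 = (-15 + (((-2/9 + 5/21) + 33) + 109))*(1/849) = (-15 + ((1/63 + 33) + 109))*(1/849) = (-15 + (2080/63 + 109))*(1/849) = (-15 + 8947/63)*(1/849) = (8002/63)*(1/849) = 8002/53487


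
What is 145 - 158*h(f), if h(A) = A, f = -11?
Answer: 1883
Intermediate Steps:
145 - 158*h(f) = 145 - 158*(-11) = 145 + 1738 = 1883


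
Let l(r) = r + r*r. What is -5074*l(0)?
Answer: 0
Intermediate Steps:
l(r) = r + r**2
-5074*l(0) = -0*(1 + 0) = -0 = -5074*0 = 0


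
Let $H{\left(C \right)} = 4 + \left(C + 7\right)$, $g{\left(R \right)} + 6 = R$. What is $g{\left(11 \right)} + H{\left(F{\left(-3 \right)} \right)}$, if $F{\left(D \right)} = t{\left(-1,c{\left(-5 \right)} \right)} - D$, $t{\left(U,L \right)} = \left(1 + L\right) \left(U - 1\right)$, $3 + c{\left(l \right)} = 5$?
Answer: $13$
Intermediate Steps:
$c{\left(l \right)} = 2$ ($c{\left(l \right)} = -3 + 5 = 2$)
$t{\left(U,L \right)} = \left(1 + L\right) \left(-1 + U\right)$
$g{\left(R \right)} = -6 + R$
$F{\left(D \right)} = -6 - D$ ($F{\left(D \right)} = \left(-1 - 1 - 2 + 2 \left(-1\right)\right) - D = \left(-1 - 1 - 2 - 2\right) - D = -6 - D$)
$H{\left(C \right)} = 11 + C$ ($H{\left(C \right)} = 4 + \left(7 + C\right) = 11 + C$)
$g{\left(11 \right)} + H{\left(F{\left(-3 \right)} \right)} = \left(-6 + 11\right) + \left(11 - 3\right) = 5 + \left(11 + \left(-6 + 3\right)\right) = 5 + \left(11 - 3\right) = 5 + 8 = 13$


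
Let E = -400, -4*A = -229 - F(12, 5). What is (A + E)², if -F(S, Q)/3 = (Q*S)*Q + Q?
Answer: 1306449/4 ≈ 3.2661e+5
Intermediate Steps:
F(S, Q) = -3*Q - 3*S*Q² (F(S, Q) = -3*((Q*S)*Q + Q) = -3*(S*Q² + Q) = -3*(Q + S*Q²) = -3*Q - 3*S*Q²)
A = -343/2 (A = -(-229 - (-3)*5*(1 + 5*12))/4 = -(-229 - (-3)*5*(1 + 60))/4 = -(-229 - (-3)*5*61)/4 = -(-229 - 1*(-915))/4 = -(-229 + 915)/4 = -¼*686 = -343/2 ≈ -171.50)
(A + E)² = (-343/2 - 400)² = (-1143/2)² = 1306449/4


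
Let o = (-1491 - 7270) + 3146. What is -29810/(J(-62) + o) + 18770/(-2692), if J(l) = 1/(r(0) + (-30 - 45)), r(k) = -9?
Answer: -1056100645/634855706 ≈ -1.6635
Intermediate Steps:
J(l) = -1/84 (J(l) = 1/(-9 + (-30 - 45)) = 1/(-9 - 75) = 1/(-84) = -1/84)
o = -5615 (o = -8761 + 3146 = -5615)
-29810/(J(-62) + o) + 18770/(-2692) = -29810/(-1/84 - 5615) + 18770/(-2692) = -29810/(-471661/84) + 18770*(-1/2692) = -29810*(-84/471661) - 9385/1346 = 2504040/471661 - 9385/1346 = -1056100645/634855706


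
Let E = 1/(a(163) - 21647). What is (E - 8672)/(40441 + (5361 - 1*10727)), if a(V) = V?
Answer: -186309249/753551300 ≈ -0.24724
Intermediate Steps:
E = -1/21484 (E = 1/(163 - 21647) = 1/(-21484) = -1/21484 ≈ -4.6546e-5)
(E - 8672)/(40441 + (5361 - 1*10727)) = (-1/21484 - 8672)/(40441 + (5361 - 1*10727)) = -186309249/(21484*(40441 + (5361 - 10727))) = -186309249/(21484*(40441 - 5366)) = -186309249/21484/35075 = -186309249/21484*1/35075 = -186309249/753551300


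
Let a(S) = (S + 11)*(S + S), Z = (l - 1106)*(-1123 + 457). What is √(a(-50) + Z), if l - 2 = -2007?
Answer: √2075826 ≈ 1440.8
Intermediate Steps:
l = -2005 (l = 2 - 2007 = -2005)
Z = 2071926 (Z = (-2005 - 1106)*(-1123 + 457) = -3111*(-666) = 2071926)
a(S) = 2*S*(11 + S) (a(S) = (11 + S)*(2*S) = 2*S*(11 + S))
√(a(-50) + Z) = √(2*(-50)*(11 - 50) + 2071926) = √(2*(-50)*(-39) + 2071926) = √(3900 + 2071926) = √2075826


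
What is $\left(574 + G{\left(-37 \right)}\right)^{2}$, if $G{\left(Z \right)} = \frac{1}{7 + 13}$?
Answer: $\frac{131813361}{400} \approx 3.2953 \cdot 10^{5}$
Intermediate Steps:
$G{\left(Z \right)} = \frac{1}{20}$
$\left(574 + G{\left(-37 \right)}\right)^{2} = \left(574 + \frac{1}{20}\right)^{2} = \left(\frac{11481}{20}\right)^{2} = \frac{131813361}{400}$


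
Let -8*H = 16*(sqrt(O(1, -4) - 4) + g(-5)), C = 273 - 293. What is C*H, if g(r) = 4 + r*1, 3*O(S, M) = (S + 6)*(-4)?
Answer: -40 + 80*I*sqrt(30)/3 ≈ -40.0 + 146.06*I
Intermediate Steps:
O(S, M) = -8 - 4*S/3 (O(S, M) = ((S + 6)*(-4))/3 = ((6 + S)*(-4))/3 = (-24 - 4*S)/3 = -8 - 4*S/3)
C = -20
g(r) = 4 + r
H = 2 - 4*I*sqrt(30)/3 (H = -2*(sqrt((-8 - 4/3*1) - 4) + (4 - 5)) = -2*(sqrt((-8 - 4/3) - 4) - 1) = -2*(sqrt(-28/3 - 4) - 1) = -2*(sqrt(-40/3) - 1) = -2*(2*I*sqrt(30)/3 - 1) = -2*(-1 + 2*I*sqrt(30)/3) = -(-16 + 32*I*sqrt(30)/3)/8 = 2 - 4*I*sqrt(30)/3 ≈ 2.0 - 7.303*I)
C*H = -20*(2 - 4*I*sqrt(30)/3) = -40 + 80*I*sqrt(30)/3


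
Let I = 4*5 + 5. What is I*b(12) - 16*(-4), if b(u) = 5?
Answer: 189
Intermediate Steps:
I = 25 (I = 20 + 5 = 25)
I*b(12) - 16*(-4) = 25*5 - 16*(-4) = 125 + 64 = 189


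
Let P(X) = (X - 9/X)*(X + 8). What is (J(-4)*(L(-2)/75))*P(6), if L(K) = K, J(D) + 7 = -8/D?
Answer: 42/5 ≈ 8.4000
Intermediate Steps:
J(D) = -7 - 8/D
P(X) = (8 + X)*(X - 9/X) (P(X) = (X - 9/X)*(8 + X) = (8 + X)*(X - 9/X))
(J(-4)*(L(-2)/75))*P(6) = ((-7 - 8/(-4))*(-2/75))*(-9 + 6² - 72/6 + 8*6) = ((-7 - 8*(-¼))*(-2*1/75))*(-9 + 36 - 72*⅙ + 48) = ((-7 + 2)*(-2/75))*(-9 + 36 - 12 + 48) = -5*(-2/75)*63 = (2/15)*63 = 42/5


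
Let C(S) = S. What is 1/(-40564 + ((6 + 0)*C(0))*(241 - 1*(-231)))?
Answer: -1/40564 ≈ -2.4652e-5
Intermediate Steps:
1/(-40564 + ((6 + 0)*C(0))*(241 - 1*(-231))) = 1/(-40564 + ((6 + 0)*0)*(241 - 1*(-231))) = 1/(-40564 + (6*0)*(241 + 231)) = 1/(-40564 + 0*472) = 1/(-40564 + 0) = 1/(-40564) = -1/40564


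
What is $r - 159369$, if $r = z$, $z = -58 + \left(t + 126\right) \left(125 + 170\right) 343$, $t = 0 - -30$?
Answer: $15625433$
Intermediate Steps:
$t = 30$ ($t = 0 + 30 = 30$)
$z = 15784802$ ($z = -58 + \left(30 + 126\right) \left(125 + 170\right) 343 = -58 + 156 \cdot 295 \cdot 343 = -58 + 46020 \cdot 343 = -58 + 15784860 = 15784802$)
$r = 15784802$
$r - 159369 = 15784802 - 159369 = 15625433$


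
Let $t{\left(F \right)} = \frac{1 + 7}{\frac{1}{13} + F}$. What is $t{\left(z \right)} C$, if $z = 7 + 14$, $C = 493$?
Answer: $\frac{25636}{137} \approx 187.12$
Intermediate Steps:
$z = 21$
$t{\left(F \right)} = \frac{8}{\frac{1}{13} + F}$
$t{\left(z \right)} C = \frac{104}{1 + 13 \cdot 21} \cdot 493 = \frac{104}{1 + 273} \cdot 493 = \frac{104}{274} \cdot 493 = 104 \cdot \frac{1}{274} \cdot 493 = \frac{52}{137} \cdot 493 = \frac{25636}{137}$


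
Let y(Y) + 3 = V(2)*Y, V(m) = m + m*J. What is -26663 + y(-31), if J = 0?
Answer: -26728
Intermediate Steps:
V(m) = m (V(m) = m + m*0 = m + 0 = m)
y(Y) = -3 + 2*Y
-26663 + y(-31) = -26663 + (-3 + 2*(-31)) = -26663 + (-3 - 62) = -26663 - 65 = -26728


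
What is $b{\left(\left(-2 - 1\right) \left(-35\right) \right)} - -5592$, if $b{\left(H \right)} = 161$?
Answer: $5753$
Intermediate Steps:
$b{\left(\left(-2 - 1\right) \left(-35\right) \right)} - -5592 = 161 - -5592 = 161 + 5592 = 5753$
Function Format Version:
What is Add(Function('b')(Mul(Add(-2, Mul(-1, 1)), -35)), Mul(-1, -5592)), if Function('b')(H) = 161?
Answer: 5753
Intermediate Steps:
Add(Function('b')(Mul(Add(-2, Mul(-1, 1)), -35)), Mul(-1, -5592)) = Add(161, Mul(-1, -5592)) = Add(161, 5592) = 5753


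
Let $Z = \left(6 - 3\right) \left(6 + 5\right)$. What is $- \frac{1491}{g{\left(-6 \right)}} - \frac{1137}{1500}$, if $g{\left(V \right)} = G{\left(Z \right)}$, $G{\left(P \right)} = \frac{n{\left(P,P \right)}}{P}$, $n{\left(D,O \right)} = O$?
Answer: $- \frac{745879}{500} \approx -1491.8$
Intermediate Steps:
$Z = 33$ ($Z = 3 \cdot 11 = 33$)
$G{\left(P \right)} = 1$ ($G{\left(P \right)} = \frac{P}{P} = 1$)
$g{\left(V \right)} = 1$
$- \frac{1491}{g{\left(-6 \right)}} - \frac{1137}{1500} = - \frac{1491}{1} - \frac{1137}{1500} = \left(-1491\right) 1 - \frac{379}{500} = -1491 - \frac{379}{500} = - \frac{745879}{500}$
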